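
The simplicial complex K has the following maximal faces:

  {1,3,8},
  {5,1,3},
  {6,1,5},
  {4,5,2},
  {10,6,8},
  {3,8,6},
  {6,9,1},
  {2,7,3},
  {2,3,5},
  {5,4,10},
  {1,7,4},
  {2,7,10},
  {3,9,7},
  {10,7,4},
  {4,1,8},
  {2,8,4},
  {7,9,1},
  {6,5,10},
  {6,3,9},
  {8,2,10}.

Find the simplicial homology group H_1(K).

H_1 ≅ Z ⊕ Z/2Z.

We work with the vertex ordering 1 < 2 < 3 < 4 < 5 < 6 < 7 < 8 < 9 < 10. The simplices of K, each written with vertices in increasing order, are:

  0-simplices (10): [1], [2], [3], [4], [5], [6], [7], [8], [9], [10]
  1-simplices (30): (30 of them)
  2-simplices (20): (20 of them)

giving chain groups C_0 ≅ Z^10, C_1 ≅ Z^30, C_2 ≅ Z^20.

The boundary map ∂_1: C_1 → C_0 is given by ∂[p,q] = [q] − [p]. For instance
  ∂[6,9] = [9] − [6].
As a 10×30 matrix over Z this has rank 9, with invariant factors (1,1,1,1,1,1,1,1,1).

The boundary map ∂_2: C_2 → C_1 sends each 2-simplex [p,q,r] to [q,r] − [p,r] + [p,q]. For instance
  ∂[2,7,10] = [7,10] − [2,10] + [2,7],
  ∂[5,6,10] = [6,10] − [5,10] + [5,6].
This gives a 30×20 integer matrix of rank 20; reducing to Smith normal form yields diagonal entries (1,1,1,1,1,1,1,1,1,1,1,1,1,1,1,1,1,1,1,2).

Computing H_k = (kernel of ∂_k) / (image of ∂_{k+1}):

  H_1: rank ker ∂_1 − rank ∂_2 = (30 − 9) − 20 = 1, and ∂_2 has invariant factor 2 > 1, so H_1 = Z ⊕ Z/2Z.

(K is a triangulation of the Klein bottle.)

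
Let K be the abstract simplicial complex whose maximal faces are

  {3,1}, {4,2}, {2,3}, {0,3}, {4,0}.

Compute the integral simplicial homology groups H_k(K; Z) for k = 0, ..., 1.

H_0 = Z,  H_1 = Z.

Order the vertices as 0 < 1 < 2 < 3 < 4. Listing each simplex with vertices in this order, K has dimension 1 with simplices:

  0-simplices (5): [0], [1], [2], [3], [4]
  1-simplices (5): [0,3], [0,4], [1,3], [2,3], [2,4]

giving chain groups C_0 ≅ Z^5, C_1 ≅ Z^5.

Boundary ∂_1: C_1 → C_0 maps an edge to its endpoints' difference, ∂[p,q] = q − p.
The 5×5 boundary matrix has rank 4 and Smith normal form diag(1,1,1,1).

Now H_k = ker ∂_k / im ∂_{k+1}, so:

  H_0: rank C_0 − rank ∂_1 = 5 − 4 = 1, and the invariant factors of ∂_1 are all 1, so H_0 = Z.
  H_1: rank ker ∂_1 − rank ∂_2 = (5 − 4) − 0 = 1, and there is no ∂_2, so H_1 = Z.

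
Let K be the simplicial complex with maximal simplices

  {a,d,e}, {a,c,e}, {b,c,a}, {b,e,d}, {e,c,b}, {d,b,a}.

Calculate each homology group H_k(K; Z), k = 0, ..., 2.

H_0 = Z,  H_1 = 0,  H_2 = Z.

Order the vertices as a < b < c < d < e. Listing each simplex with vertices in this order, K has dimension 2 with simplices:

  0-simplices (5): a, b, c, d, e
  1-simplices (9): ab, ac, ad, ae, bc, bd, be, ce, de
  2-simplices (6): abc, abd, ace, ade, bce, bde

Hence C_0 ≅ Z^5, C_1 ≅ Z^9, C_2 ≅ Z^6.

Boundary ∂_1: C_1 → C_0 is given by ∂[p,q] = [q] − [p].
This gives a 5×9 integer matrix of rank 4; reducing to Smith normal form yields diagonal entries (1,1,1,1).

Boundary ∂_2: C_2 → C_1 sends each 2-simplex [p,q,r] to [q,r] − [p,r] + [p,q]. For instance
  ∂abd = bd − ad + ab,
  ∂bce = ce − be + bc.
The resulting 9×6 matrix has rank 5, and its Smith normal form has invariant factors (1,1,1,1,1).

Reading off H_k = ker ∂_k / im ∂_{k+1}:

  H_0: rank C_0 − rank ∂_1 = 5 − 4 = 1, and the invariant factors of ∂_1 are all 1, so H_0 ≅ Z.
  H_1: rank ker ∂_1 − rank ∂_2 = (9 − 4) − 5 = 0, and the invariant factors of ∂_2 are all 1, so H_1 ≅ 0.
  H_2: rank ker ∂_2 − rank ∂_3 = (6 − 5) − 0 = 1, and there is no ∂_3, so H_2 ≅ Z.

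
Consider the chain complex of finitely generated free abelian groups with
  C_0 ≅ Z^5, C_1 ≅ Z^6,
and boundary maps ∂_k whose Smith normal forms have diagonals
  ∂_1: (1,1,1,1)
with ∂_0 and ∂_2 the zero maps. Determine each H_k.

H_0 ≅ Z,  H_1 ≅ Z^2.

H_0: b_0 = 5 − 0 − 4 = 1; torsion from ∂_1 factors > 1: none. So H_0 ≅ Z.
H_1: b_1 = 6 − 4 − 0 = 2; torsion from ∂_2 factors > 1: none. So H_1 ≅ Z^2.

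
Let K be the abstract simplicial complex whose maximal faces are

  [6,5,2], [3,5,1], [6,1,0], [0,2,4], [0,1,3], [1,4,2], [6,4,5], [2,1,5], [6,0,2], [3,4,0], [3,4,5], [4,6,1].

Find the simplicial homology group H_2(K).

H_2 = 0.

Fix the vertex order 0 < 1 < 2 < 3 < 4 < 5 < 6 and write every simplex with vertices in increasing order. Then dim K = 2 and the simplices of K are:

  0-simplices (7): [0], [1], [2], [3], [4], [5], [6]
  1-simplices (18): [0,1], [0,2], [0,3], [0,4], [0,6], [1,2], [1,3], [1,4], [1,5], [1,6], [2,4], [2,5], [2,6], [3,4], [3,5], [4,5], [4,6], [5,6]
  2-simplices (12): [0,1,3], [0,1,6], [0,2,4], [0,2,6], [0,3,4], [1,2,4], [1,2,5], [1,3,5], [1,4,6], [2,5,6], [3,4,5], [4,5,6]

so the chain groups are C_0 ≅ Z^7, C_1 ≅ Z^18, C_2 ≅ Z^12.

∂_1: C_1 → C_0 maps an edge to its endpoints' difference, ∂[p,q] = q − p.
The resulting 7×18 matrix has rank 6, and its Smith normal form has invariant factors (1,1,1,1,1,1).

The boundary map ∂_2: C_2 → C_1 sends each 2-simplex [p,q,r] to [q,r] − [p,r] + [p,q]. For instance
  ∂[3,4,5] = [4,5] − [3,5] + [3,4],
  ∂[0,2,6] = [2,6] − [0,6] + [0,2].
This gives a 18×12 integer matrix of rank 12; reducing to Smith normal form yields diagonal entries (1,1,1,1,1,1,1,1,1,1,1,2).

From H_k ≅ ker(∂_k) / im(∂_{k+1}) we obtain:

  H_2: rank ker ∂_2 − rank ∂_3 = (12 − 12) − 0 = 0, and there is no ∂_3, so H_2 = 0.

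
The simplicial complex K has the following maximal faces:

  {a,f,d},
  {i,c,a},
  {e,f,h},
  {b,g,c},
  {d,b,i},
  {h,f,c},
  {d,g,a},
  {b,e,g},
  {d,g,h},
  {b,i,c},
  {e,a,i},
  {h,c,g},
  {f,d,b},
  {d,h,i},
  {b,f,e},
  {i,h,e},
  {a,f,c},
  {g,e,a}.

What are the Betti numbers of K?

b_0 = 1, b_1 = 2, b_2 = 1.

We work with the vertex ordering a < b < c < d < e < f < g < h < i. The simplices of K, each written with vertices in increasing order, are:

  0-simplices (9): a, b, c, d, e, f, g, h, i
  1-simplices (27): ac, ad, ae, af, ag, ai, bc, bd, be, bf, bg, bi, cf, cg, ch, ci, df, dg, dh, di, ef, eg, eh, ei, fh, gh, hi
  2-simplices (18): acf, aci, adf, adg, aeg, aei, bcg, bci, bdf, bdi, bef, beg, cfh, cgh, dgh, dhi, efh, ehi

giving chain groups C_0 ≅ Z^9, C_1 ≅ Z^27, C_2 ≅ Z^18.

Boundary ∂_1: C_1 → C_0 maps an edge to its endpoints' difference, ∂[p,q] = q − p. For instance
  ∂be = e − b.
The resulting 9×27 matrix has rank 8, and its Smith normal form has invariant factors (1,1,1,1,1,1,1,1).

The boundary map ∂_2: C_2 → C_1 acts by ∂[p,q,r] = [q,r] − [p,r] + [p,q]. For instance
  ∂ehi = hi − ei + eh,
  ∂acf = cf − af + ac.
The 27×18 boundary matrix has rank 17 and Smith normal form diag(1,1,1,1,1,1,1,1,1,1,1,1,1,1,1,1,1).

From H_k ≅ ker(∂_k) / im(∂_{k+1}) we obtain:

  H_0: rank C_0 − rank ∂_1 = 9 − 8 = 1, and the invariant factors of ∂_1 are all 1, so H_0 ≅ Z.
  H_1: rank ker ∂_1 − rank ∂_2 = (27 − 8) − 17 = 2, and the invariant factors of ∂_2 are all 1, so H_1 ≅ Z^2.
  H_2: rank ker ∂_2 − rank ∂_3 = (18 − 17) − 0 = 1, and there is no ∂_3, so H_2 ≅ Z.

As a check, the Euler characteristic is 9 − 27 + 18 = 0, which agrees with 1 − 2 + 1 = 0.

Hence the Betti numbers are b_0 = 1, b_1 = 2, b_2 = 1.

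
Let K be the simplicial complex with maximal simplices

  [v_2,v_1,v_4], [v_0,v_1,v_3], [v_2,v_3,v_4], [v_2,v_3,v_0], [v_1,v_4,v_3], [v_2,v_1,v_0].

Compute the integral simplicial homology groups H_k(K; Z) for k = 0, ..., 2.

We work with the vertex ordering v_0 < v_1 < v_2 < v_3 < v_4. The simplices of K, each written with vertices in increasing order, are:

  0-simplices (5): [v_0], [v_1], [v_2], [v_3], [v_4]
  1-simplices (9): [v_0,v_1], [v_0,v_2], [v_0,v_3], [v_1,v_2], [v_1,v_3], [v_1,v_4], [v_2,v_3], [v_2,v_4], [v_3,v_4]
  2-simplices (6): [v_0,v_1,v_2], [v_0,v_1,v_3], [v_0,v_2,v_3], [v_1,v_2,v_4], [v_1,v_3,v_4], [v_2,v_3,v_4]

giving chain groups C_0 ≅ Z^5, C_1 ≅ Z^9, C_2 ≅ Z^6.

Boundary ∂_1: C_1 → C_0 is given by ∂[p,q] = [q] − [p]. For instance
  ∂[v_2,v_3] = [v_3] − [v_2].
The resulting 5×9 matrix has rank 4, and its Smith normal form has invariant factors (1,1,1,1).

Boundary ∂_2: C_2 → C_1 maps a triangle to the signed sum of its edges. For instance
  ∂[v_0,v_1,v_3] = [v_1,v_3] − [v_0,v_3] + [v_0,v_1],
  ∂[v_0,v_1,v_2] = [v_1,v_2] − [v_0,v_2] + [v_0,v_1].
The 9×6 boundary matrix has rank 5 and Smith normal form diag(1,1,1,1,1).

Reading off H_k = ker ∂_k / im ∂_{k+1}:

  H_0: rank C_0 − rank ∂_1 = 5 − 4 = 1, and the invariant factors of ∂_1 are all 1, so H_0 = Z.
  H_1: rank ker ∂_1 − rank ∂_2 = (9 − 4) − 5 = 0, and the invariant factors of ∂_2 are all 1, so H_1 = 0.
  H_2: rank ker ∂_2 − rank ∂_3 = (6 − 5) − 0 = 1, and there is no ∂_3, so H_2 = Z.

As a check, the Euler characteristic is 5 − 9 + 6 = 2, which agrees with 1 − 0 + 1 = 2.

H_0 ≅ Z,  H_1 = 0,  H_2 ≅ Z.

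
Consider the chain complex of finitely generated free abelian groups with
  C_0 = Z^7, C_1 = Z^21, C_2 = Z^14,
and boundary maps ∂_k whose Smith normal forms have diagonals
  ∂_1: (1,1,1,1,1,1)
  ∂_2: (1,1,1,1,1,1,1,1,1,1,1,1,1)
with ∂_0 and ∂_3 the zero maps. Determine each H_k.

H_0: b_0 = 7 − 0 − 6 = 1; torsion from ∂_1 factors > 1: none. So H_0 ≅ Z.
H_1: b_1 = 21 − 6 − 13 = 2; torsion from ∂_2 factors > 1: none. So H_1 ≅ Z^2.
H_2: b_2 = 14 − 13 − 0 = 1; torsion from ∂_3 factors > 1: none. So H_2 ≅ Z.

H_0 ≅ Z,  H_1 ≅ Z^2,  H_2 ≅ Z.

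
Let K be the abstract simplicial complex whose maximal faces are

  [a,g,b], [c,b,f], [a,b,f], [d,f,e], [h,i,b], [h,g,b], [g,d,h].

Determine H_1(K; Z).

H_1 = Z.

We work with the vertex ordering a < b < c < d < e < f < g < h < i. The simplices of K, each written with vertices in increasing order, are:

  0-simplices (9): a, b, c, d, e, f, g, h, i
  1-simplices (16): ab, af, ag, bc, bf, bg, bh, bi, cf, de, df, dg, dh, ef, gh, hi
  2-simplices (7): abf, abg, bcf, bgh, bhi, def, dgh

giving chain groups C_0 ≅ Z^9, C_1 ≅ Z^16, C_2 ≅ Z^7.

The boundary map ∂_1: C_1 → C_0 maps an edge to its endpoints' difference, ∂[p,q] = q − p.
The resulting 9×16 matrix has rank 8, and its Smith normal form has invariant factors (1,1,1,1,1,1,1,1).

The boundary map ∂_2: C_2 → C_1 acts by ∂[p,q,r] = [q,r] − [p,r] + [p,q]. For instance
  ∂dgh = gh − dh + dg,
  ∂bgh = gh − bh + bg.
As a 16×7 matrix over Z this has rank 7, with invariant factors (1,1,1,1,1,1,1).

From H_k ≅ ker(∂_k) / im(∂_{k+1}) we obtain:

  H_1: rank ker ∂_1 − rank ∂_2 = (16 − 8) − 7 = 1, and the invariant factors of ∂_2 are all 1, so H_1 ≅ Z.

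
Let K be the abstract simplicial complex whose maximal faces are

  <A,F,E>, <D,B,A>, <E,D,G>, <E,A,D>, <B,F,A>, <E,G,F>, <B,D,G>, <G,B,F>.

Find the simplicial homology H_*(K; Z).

Take the total order A < B < D < E < F < G on the vertex set. Then K (dimension 2) consists of the simplices:

  0-simplices (6): A, B, D, E, F, G
  1-simplices (12): AB, AD, AE, AF, BD, BF, BG, DE, DG, EF, EG, FG
  2-simplices (8): ABD, ABF, ADE, AEF, BDG, BFG, DEG, EFG

Hence C_0 ≅ Z^6, C_1 ≅ Z^12, C_2 ≅ Z^8.

Boundary ∂_1: C_1 → C_0 maps an edge to its endpoints' difference, ∂[p,q] = q − p.
The 6×12 boundary matrix has rank 5 and Smith normal form diag(1,1,1,1,1).

Boundary ∂_2: C_2 → C_1 maps a triangle to the signed sum of its edges. For instance
  ∂ABD = BD − AD + AB,
  ∂AEF = EF − AF + AE.
As a 12×8 matrix over Z this has rank 7, with invariant factors (1,1,1,1,1,1,1).

Computing H_k = (kernel of ∂_k) / (image of ∂_{k+1}):

  H_0: rank C_0 − rank ∂_1 = 6 − 5 = 1, and the invariant factors of ∂_1 are all 1, so H_0 = Z.
  H_1: rank ker ∂_1 − rank ∂_2 = (12 − 5) − 7 = 0, and the invariant factors of ∂_2 are all 1, so H_1 = 0.
  H_2: rank ker ∂_2 − rank ∂_3 = (8 − 7) − 0 = 1, and there is no ∂_3, so H_2 = Z.

H_0 ≅ Z,  H_1 = 0,  H_2 ≅ Z.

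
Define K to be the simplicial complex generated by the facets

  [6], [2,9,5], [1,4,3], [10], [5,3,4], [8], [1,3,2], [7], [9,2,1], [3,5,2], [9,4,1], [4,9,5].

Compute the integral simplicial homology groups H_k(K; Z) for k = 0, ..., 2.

We work with the vertex ordering 1 < 2 < 3 < 4 < 5 < 6 < 7 < 8 < 9 < 10. The simplices of K, each written with vertices in increasing order, are:

  0-simplices (10): [1], [2], [3], [4], [5], [6], [7], [8], [9], [10]
  1-simplices (12): [1,2], [1,3], [1,4], [1,9], [2,3], [2,5], [2,9], [3,4], [3,5], [4,5], [4,9], [5,9]
  2-simplices (8): [1,2,3], [1,2,9], [1,3,4], [1,4,9], [2,3,5], [2,5,9], [3,4,5], [4,5,9]

so the chain groups are C_0 ≅ Z^10, C_1 ≅ Z^12, C_2 ≅ Z^8.

Boundary ∂_1: C_1 → C_0 is given by ∂[p,q] = [q] − [p].
The 10×12 boundary matrix has rank 5 and Smith normal form diag(1,1,1,1,1).

∂_2: C_2 → C_1 acts by ∂[p,q,r] = [q,r] − [p,r] + [p,q]. For instance
  ∂[1,2,3] = [2,3] − [1,3] + [1,2],
  ∂[2,5,9] = [5,9] − [2,9] + [2,5].
The 12×8 boundary matrix has rank 7 and Smith normal form diag(1,1,1,1,1,1,1).

Reading off H_k = ker ∂_k / im ∂_{k+1}:

  H_0: rank C_0 − rank ∂_1 = 10 − 5 = 5, and the invariant factors of ∂_1 are all 1, so H_0 ≅ Z^5.
  H_1: rank ker ∂_1 − rank ∂_2 = (12 − 5) − 7 = 0, and the invariant factors of ∂_2 are all 1, so H_1 ≅ 0.
  H_2: rank ker ∂_2 − rank ∂_3 = (8 − 7) − 0 = 1, and there is no ∂_3, so H_2 ≅ Z.

As a check, the Euler characteristic is 10 − 12 + 8 = 6, which agrees with 5 − 0 + 1 = 6.

H_0 = Z^5,  H_1 = 0,  H_2 = Z.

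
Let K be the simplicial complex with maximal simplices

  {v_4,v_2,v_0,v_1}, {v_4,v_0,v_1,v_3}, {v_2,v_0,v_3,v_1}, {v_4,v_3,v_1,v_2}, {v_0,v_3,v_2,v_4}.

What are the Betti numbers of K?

b_0 = 1, b_1 = 0, b_2 = 0, b_3 = 1.

We work with the vertex ordering v_0 < v_1 < v_2 < v_3 < v_4. The simplices of K, each written with vertices in increasing order, are:

  0-simplices (5): [v_0], [v_1], [v_2], [v_3], [v_4]
  1-simplices (10): [v_0,v_1], [v_0,v_2], [v_0,v_3], [v_0,v_4], [v_1,v_2], [v_1,v_3], [v_1,v_4], [v_2,v_3], [v_2,v_4], [v_3,v_4]
  2-simplices (10): [v_0,v_1,v_2], [v_0,v_1,v_3], [v_0,v_1,v_4], [v_0,v_2,v_3], [v_0,v_2,v_4], [v_0,v_3,v_4], [v_1,v_2,v_3], [v_1,v_2,v_4], [v_1,v_3,v_4], [v_2,v_3,v_4]
  3-simplices (5): [v_0,v_1,v_2,v_3], [v_0,v_1,v_2,v_4], [v_0,v_1,v_3,v_4], [v_0,v_2,v_3,v_4], [v_1,v_2,v_3,v_4]

giving chain groups C_0 ≅ Z^5, C_1 ≅ Z^10, C_2 ≅ Z^10, C_3 ≅ Z^5.

The boundary map ∂_1: C_1 → C_0 is given by ∂[p,q] = [q] − [p].
This gives a 5×10 integer matrix of rank 4; reducing to Smith normal form yields diagonal entries (1,1,1,1).

The boundary map ∂_2: C_2 → C_1 maps a triangle to the signed sum of its edges. For instance
  ∂[v_0,v_3,v_4] = [v_3,v_4] − [v_0,v_4] + [v_0,v_3],
  ∂[v_0,v_1,v_3] = [v_1,v_3] − [v_0,v_3] + [v_0,v_1].
As a 10×10 matrix over Z this has rank 6, with invariant factors (1,1,1,1,1,1).

Boundary ∂_3: C_3 → C_2 sends each 3-simplex σ to the alternating sum Σ_i (−1)^i (σ with its i-th vertex removed). For instance
  ∂[v_1,v_2,v_3,v_4] = [v_2,v_3,v_4] − [v_1,v_3,v_4] + [v_1,v_2,v_4] − [v_1,v_2,v_3],
  ∂[v_0,v_1,v_2,v_3] = [v_1,v_2,v_3] − [v_0,v_2,v_3] + [v_0,v_1,v_3] − [v_0,v_1,v_2].
The 10×5 boundary matrix has rank 4 and Smith normal form diag(1,1,1,1).

Now H_k = ker ∂_k / im ∂_{k+1}, so:

  H_0: rank C_0 − rank ∂_1 = 5 − 4 = 1, and the invariant factors of ∂_1 are all 1, so H_0 = Z.
  H_1: rank ker ∂_1 − rank ∂_2 = (10 − 4) − 6 = 0, and the invariant factors of ∂_2 are all 1, so H_1 = 0.
  H_2: rank ker ∂_2 − rank ∂_3 = (10 − 6) − 4 = 0, and the invariant factors of ∂_3 are all 1, so H_2 = 0.
  H_3: rank ker ∂_3 − rank ∂_4 = (5 − 4) − 0 = 1, and there is no ∂_4, so H_3 = Z.

Hence the Betti numbers are b_0 = 1, b_1 = 0, b_2 = 0, b_3 = 1.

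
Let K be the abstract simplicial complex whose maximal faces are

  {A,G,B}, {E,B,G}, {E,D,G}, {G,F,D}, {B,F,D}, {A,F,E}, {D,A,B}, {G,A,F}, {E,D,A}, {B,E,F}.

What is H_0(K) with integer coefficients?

Take the total order A < B < D < E < F < G on the vertex set. Then K (dimension 2) consists of the simplices:

  0-simplices (6): A, B, D, E, F, G
  1-simplices (15): AB, AD, AE, AF, AG, BD, BE, BF, BG, DE, DF, DG, EF, EG, FG
  2-simplices (10): ABD, ABG, ADE, AEF, AFG, BDF, BEF, BEG, DEG, DFG

giving chain groups C_0 ≅ Z^6, C_1 ≅ Z^15, C_2 ≅ Z^10.

Boundary ∂_1: C_1 → C_0 sends each edge [p,q] (with p < q) to q − p. For instance
  ∂BE = E − B.
This gives a 6×15 integer matrix of rank 5; reducing to Smith normal form yields diagonal entries (1,1,1,1,1).

Boundary ∂_2: C_2 → C_1 sends each 2-simplex [p,q,r] to [q,r] − [p,r] + [p,q]. For instance
  ∂ABD = BD − AD + AB,
  ∂DFG = FG − DG + DF.
This gives a 15×10 integer matrix of rank 10; reducing to Smith normal form yields diagonal entries (1,1,1,1,1,1,1,1,1,2).

Now H_k = ker ∂_k / im ∂_{k+1}, so:

  H_0: rank C_0 − rank ∂_1 = 6 − 5 = 1, and the invariant factors of ∂_1 are all 1, so H_0 = Z.

(K is a triangulation of the real projective plane RP^2.)

H_0 ≅ Z.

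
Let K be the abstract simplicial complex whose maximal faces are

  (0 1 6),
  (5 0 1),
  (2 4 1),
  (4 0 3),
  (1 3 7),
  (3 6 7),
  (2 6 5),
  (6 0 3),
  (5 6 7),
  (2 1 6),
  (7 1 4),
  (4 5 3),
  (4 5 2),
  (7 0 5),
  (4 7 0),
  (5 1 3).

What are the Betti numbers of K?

Fix the vertex order 0 < 1 < 2 < 3 < 4 < 5 < 6 < 7 and write every simplex with vertices in increasing order. Then dim K = 2 and the simplices of K are:

  0-simplices (8): [0], [1], [2], [3], [4], [5], [6], [7]
  1-simplices (24): (24 of them)
  2-simplices (16): [0,1,5], [0,1,6], [0,3,4], [0,3,6], [0,4,7], [0,5,7], [1,2,4], [1,2,6], [1,3,5], [1,3,7], [1,4,7], [2,4,5], [2,5,6], [3,4,5], [3,6,7], [5,6,7]

so the chain groups are C_0 ≅ Z^8, C_1 ≅ Z^24, C_2 ≅ Z^16.

Boundary ∂_1: C_1 → C_0 is given by ∂[p,q] = [q] − [p].
The 8×24 boundary matrix has rank 7 and Smith normal form diag(1,1,1,1,1,1,1).

∂_2: C_2 → C_1 acts by ∂[p,q,r] = [q,r] − [p,r] + [p,q]. For instance
  ∂[0,3,6] = [3,6] − [0,6] + [0,3],
  ∂[0,1,5] = [1,5] − [0,5] + [0,1].
The resulting 24×16 matrix has rank 15, and its Smith normal form has invariant factors (1,1,1,1,1,1,1,1,1,1,1,1,1,1,1).

Now H_k = ker ∂_k / im ∂_{k+1}, so:

  H_0: rank C_0 − rank ∂_1 = 8 − 7 = 1, and the invariant factors of ∂_1 are all 1, so H_0 = Z.
  H_1: rank ker ∂_1 − rank ∂_2 = (24 − 7) − 15 = 2, and the invariant factors of ∂_2 are all 1, so H_1 = Z^2.
  H_2: rank ker ∂_2 − rank ∂_3 = (16 − 15) − 0 = 1, and there is no ∂_3, so H_2 = Z.

Hence the Betti numbers are b_0 = 1, b_1 = 2, b_2 = 1.

b_0 = 1, b_1 = 2, b_2 = 1.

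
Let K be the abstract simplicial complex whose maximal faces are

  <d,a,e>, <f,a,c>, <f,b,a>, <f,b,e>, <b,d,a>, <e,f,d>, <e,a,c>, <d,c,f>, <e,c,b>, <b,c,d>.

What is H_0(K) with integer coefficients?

H_0 = Z.

Order the vertices as a < b < c < d < e < f. Listing each simplex with vertices in this order, K has dimension 2 with simplices:

  0-simplices (6): a, b, c, d, e, f
  1-simplices (15): ab, ac, ad, ae, af, bc, bd, be, bf, cd, ce, cf, de, df, ef
  2-simplices (10): abd, abf, ace, acf, ade, bcd, bce, bef, cdf, def

giving chain groups C_0 ≅ Z^6, C_1 ≅ Z^15, C_2 ≅ Z^10.

Boundary ∂_1: C_1 → C_0 maps an edge to its endpoints' difference, ∂[p,q] = q − p. For instance
  ∂bf = f − b.
This gives a 6×15 integer matrix of rank 5; reducing to Smith normal form yields diagonal entries (1,1,1,1,1).

The boundary map ∂_2: C_2 → C_1 sends each 2-simplex [p,q,r] to [q,r] − [p,r] + [p,q]. For instance
  ∂abf = bf − af + ab,
  ∂def = ef − df + de.
As a 15×10 matrix over Z this has rank 10, with invariant factors (1,1,1,1,1,1,1,1,1,2).

From H_k ≅ ker(∂_k) / im(∂_{k+1}) we obtain:

  H_0: rank C_0 − rank ∂_1 = 6 − 5 = 1, and the invariant factors of ∂_1 are all 1, so H_0 = Z.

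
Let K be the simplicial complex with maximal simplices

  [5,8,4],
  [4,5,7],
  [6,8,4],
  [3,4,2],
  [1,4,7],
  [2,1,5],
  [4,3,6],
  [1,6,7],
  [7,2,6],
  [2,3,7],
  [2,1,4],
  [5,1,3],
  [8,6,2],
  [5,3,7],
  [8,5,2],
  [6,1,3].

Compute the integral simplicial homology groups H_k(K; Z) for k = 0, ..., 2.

Take the total order 1 < 2 < 3 < 4 < 5 < 6 < 7 < 8 on the vertex set. Then K (dimension 2) consists of the simplices:

  0-simplices (8): [1], [2], [3], [4], [5], [6], [7], [8]
  1-simplices (24): (24 of them)
  2-simplices (16): [1,2,4], [1,2,5], [1,3,5], [1,3,6], [1,4,7], [1,6,7], [2,3,4], [2,3,7], [2,5,8], [2,6,7], [2,6,8], [3,4,6], [3,5,7], [4,5,7], [4,5,8], [4,6,8]

giving chain groups C_0 ≅ Z^8, C_1 ≅ Z^24, C_2 ≅ Z^16.

∂_1: C_1 → C_0 is given by ∂[p,q] = [q] − [p].
The 8×24 boundary matrix has rank 7 and Smith normal form diag(1,1,1,1,1,1,1).

The boundary map ∂_2: C_2 → C_1 maps a triangle to the signed sum of its edges. For instance
  ∂[2,6,7] = [6,7] − [2,7] + [2,6],
  ∂[1,4,7] = [4,7] − [1,7] + [1,4].
The 24×16 boundary matrix has rank 15 and Smith normal form diag(1,1,1,1,1,1,1,1,1,1,1,1,1,1,1).

From H_k ≅ ker(∂_k) / im(∂_{k+1}) we obtain:

  H_0: rank C_0 − rank ∂_1 = 8 − 7 = 1, and the invariant factors of ∂_1 are all 1, so H_0 = Z.
  H_1: rank ker ∂_1 − rank ∂_2 = (24 − 7) − 15 = 2, and the invariant factors of ∂_2 are all 1, so H_1 = Z^2.
  H_2: rank ker ∂_2 − rank ∂_3 = (16 − 15) − 0 = 1, and there is no ∂_3, so H_2 = Z.

As a check, the Euler characteristic is 8 − 24 + 16 = 0, which agrees with 1 − 2 + 1 = 0.

H_0 ≅ Z,  H_1 ≅ Z^2,  H_2 ≅ Z.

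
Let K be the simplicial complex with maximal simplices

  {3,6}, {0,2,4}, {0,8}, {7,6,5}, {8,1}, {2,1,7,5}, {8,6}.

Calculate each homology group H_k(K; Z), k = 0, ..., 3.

H_0 ≅ Z,  H_1 ≅ Z^2,  H_2 = 0,  H_3 = 0.

Fix the vertex order 0 < 1 < 2 < 3 < 4 < 5 < 6 < 7 < 8 and write every simplex with vertices in increasing order. Then dim K = 3 and the simplices of K are:

  0-simplices (9): [0], [1], [2], [3], [4], [5], [6], [7], [8]
  1-simplices (15): [0,2], [0,4], [0,8], [1,2], [1,5], [1,7], [1,8], [2,4], [2,5], [2,7], [3,6], [5,6], [5,7], [6,7], [6,8]
  2-simplices (6): [0,2,4], [1,2,5], [1,2,7], [1,5,7], [2,5,7], [5,6,7]
  3-simplices (1): [1,2,5,7]

Hence C_0 ≅ Z^9, C_1 ≅ Z^15, C_2 ≅ Z^6, C_3 ≅ Z^1.

The boundary map ∂_1: C_1 → C_0 is given by ∂[p,q] = [q] − [p]. For instance
  ∂[2,5] = [5] − [2].
As a 9×15 matrix over Z this has rank 8, with invariant factors (1,1,1,1,1,1,1,1).

Boundary ∂_2: C_2 → C_1 sends each 2-simplex [p,q,r] to [q,r] − [p,r] + [p,q]. For instance
  ∂[1,5,7] = [5,7] − [1,7] + [1,5],
  ∂[1,2,5] = [2,5] − [1,5] + [1,2].
This gives a 15×6 integer matrix of rank 5; reducing to Smith normal form yields diagonal entries (1,1,1,1,1).

The boundary map ∂_3: C_3 → C_2 sends each 3-simplex σ to the alternating sum Σ_i (−1)^i (σ with its i-th vertex removed). For instance
  ∂[1,2,5,7] = [2,5,7] − [1,5,7] + [1,2,7] − [1,2,5].
This gives a 6×1 integer matrix of rank 1; reducing to Smith normal form yields diagonal entries (1).

Reading off H_k = ker ∂_k / im ∂_{k+1}:

  H_0: rank C_0 − rank ∂_1 = 9 − 8 = 1, and the invariant factors of ∂_1 are all 1, so H_0 ≅ Z.
  H_1: rank ker ∂_1 − rank ∂_2 = (15 − 8) − 5 = 2, and the invariant factors of ∂_2 are all 1, so H_1 ≅ Z^2.
  H_2: rank ker ∂_2 − rank ∂_3 = (6 − 5) − 1 = 0, and the invariant factors of ∂_3 are all 1, so H_2 ≅ 0.
  H_3: rank ker ∂_3 − rank ∂_4 = (1 − 1) − 0 = 0, and there is no ∂_4, so H_3 ≅ 0.

As a check, the Euler characteristic is 9 − 15 + 6 − 1 = -1, which agrees with 1 − 2 + 0 − 0 = -1.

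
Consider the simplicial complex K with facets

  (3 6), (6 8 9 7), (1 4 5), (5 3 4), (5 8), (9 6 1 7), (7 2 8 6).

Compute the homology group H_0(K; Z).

H_0 = Z.

We work with the vertex ordering 1 < 2 < 3 < 4 < 5 < 6 < 7 < 8 < 9. The simplices of K, each written with vertices in increasing order, are:

  0-simplices (9): [1], [2], [3], [4], [5], [6], [7], [8], [9]
  1-simplices (19): [1,4], [1,5], [1,6], [1,7], [1,9], [2,6], [2,7], [2,8], [3,4], [3,5], [3,6], [4,5], [5,8], [6,7], [6,8], [6,9], [7,8], [7,9], [8,9]
  2-simplices (12): [1,4,5], [1,6,7], [1,6,9], [1,7,9], [2,6,7], [2,6,8], [2,7,8], [3,4,5], [6,7,8], [6,7,9], [6,8,9], [7,8,9]
  3-simplices (3): [1,6,7,9], [2,6,7,8], [6,7,8,9]

giving chain groups C_0 ≅ Z^9, C_1 ≅ Z^19, C_2 ≅ Z^12, C_3 ≅ Z^3.

The boundary map ∂_1: C_1 → C_0 maps an edge to its endpoints' difference, ∂[p,q] = q − p. For instance
  ∂[3,4] = [4] − [3].
The resulting 9×19 matrix has rank 8, and its Smith normal form has invariant factors (1,1,1,1,1,1,1,1).

Boundary ∂_2: C_2 → C_1 sends each 2-simplex [p,q,r] to [q,r] − [p,r] + [p,q]. For instance
  ∂[2,6,8] = [6,8] − [2,8] + [2,6],
  ∂[1,6,9] = [6,9] − [1,9] + [1,6].
The resulting 19×12 matrix has rank 9, and its Smith normal form has invariant factors (1,1,1,1,1,1,1,1,1).

The boundary map ∂_3: C_3 → C_2 sends each 3-simplex σ to the alternating sum Σ_i (−1)^i (σ with its i-th vertex removed). For instance
  ∂[1,6,7,9] = [6,7,9] − [1,7,9] + [1,6,9] − [1,6,7],
  ∂[2,6,7,8] = [6,7,8] − [2,7,8] + [2,6,8] − [2,6,7].
This gives a 12×3 integer matrix of rank 3; reducing to Smith normal form yields diagonal entries (1,1,1).

Now H_k = ker ∂_k / im ∂_{k+1}, so:

  H_0: rank C_0 − rank ∂_1 = 9 − 8 = 1, and the invariant factors of ∂_1 are all 1, so H_0 ≅ Z.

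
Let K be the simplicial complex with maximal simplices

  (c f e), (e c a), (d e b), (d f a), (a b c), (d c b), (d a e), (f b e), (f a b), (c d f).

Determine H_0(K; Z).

H_0 = Z.

Take the total order a < b < c < d < e < f on the vertex set. Then K (dimension 2) consists of the simplices:

  0-simplices (6): a, b, c, d, e, f
  1-simplices (15): ab, ac, ad, ae, af, bc, bd, be, bf, cd, ce, cf, de, df, ef
  2-simplices (10): abc, abf, ace, ade, adf, bcd, bde, bef, cdf, cef

giving chain groups C_0 ≅ Z^6, C_1 ≅ Z^15, C_2 ≅ Z^10.

The boundary map ∂_1: C_1 → C_0 is given by ∂[p,q] = [q] − [p]. For instance
  ∂bf = f − b.
The 6×15 boundary matrix has rank 5 and Smith normal form diag(1,1,1,1,1).

∂_2: C_2 → C_1 acts by ∂[p,q,r] = [q,r] − [p,r] + [p,q]. For instance
  ∂cef = ef − cf + ce,
  ∂bde = de − be + bd.
The 15×10 boundary matrix has rank 10 and Smith normal form diag(1,1,1,1,1,1,1,1,1,2).

Computing H_k = (kernel of ∂_k) / (image of ∂_{k+1}):

  H_0: rank C_0 − rank ∂_1 = 6 − 5 = 1, and the invariant factors of ∂_1 are all 1, so H_0 ≅ Z.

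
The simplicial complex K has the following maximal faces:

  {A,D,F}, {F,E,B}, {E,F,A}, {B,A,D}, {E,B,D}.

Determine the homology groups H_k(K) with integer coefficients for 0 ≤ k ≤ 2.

H_0 ≅ Z,  H_1 ≅ Z,  H_2 = 0.

We work with the vertex ordering A < B < D < E < F. The simplices of K, each written with vertices in increasing order, are:

  0-simplices (5): A, B, D, E, F
  1-simplices (10): AB, AD, AE, AF, BD, BE, BF, DE, DF, EF
  2-simplices (5): ABD, ADF, AEF, BDE, BEF

Hence C_0 ≅ Z^5, C_1 ≅ Z^10, C_2 ≅ Z^5.

Boundary ∂_1: C_1 → C_0 is given by ∂[p,q] = [q] − [p]. For instance
  ∂EF = F − E.
As a 5×10 matrix over Z this has rank 4, with invariant factors (1,1,1,1).

The boundary map ∂_2: C_2 → C_1 sends each 2-simplex [p,q,r] to [q,r] − [p,r] + [p,q]. For instance
  ∂BEF = EF − BF + BE,
  ∂ADF = DF − AF + AD.
The resulting 10×5 matrix has rank 5, and its Smith normal form has invariant factors (1,1,1,1,1).

Computing H_k = (kernel of ∂_k) / (image of ∂_{k+1}):

  H_0: rank C_0 − rank ∂_1 = 5 − 4 = 1, and the invariant factors of ∂_1 are all 1, so H_0 ≅ Z.
  H_1: rank ker ∂_1 − rank ∂_2 = (10 − 4) − 5 = 1, and the invariant factors of ∂_2 are all 1, so H_1 ≅ Z.
  H_2: rank ker ∂_2 − rank ∂_3 = (5 − 5) − 0 = 0, and there is no ∂_3, so H_2 ≅ 0.

As a check, the Euler characteristic is 5 − 10 + 5 = 0, which agrees with 1 − 1 + 0 = 0.
(K is a triangulation of the Möbius band.)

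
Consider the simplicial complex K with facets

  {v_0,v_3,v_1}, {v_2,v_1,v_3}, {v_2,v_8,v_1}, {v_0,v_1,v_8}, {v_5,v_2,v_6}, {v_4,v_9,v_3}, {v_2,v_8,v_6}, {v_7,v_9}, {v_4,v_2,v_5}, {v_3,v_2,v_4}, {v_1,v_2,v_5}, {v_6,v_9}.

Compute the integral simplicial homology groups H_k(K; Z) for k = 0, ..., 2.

Order the vertices as v_0 < v_1 < v_2 < v_3 < v_4 < v_5 < v_6 < v_7 < v_8 < v_9. Listing each simplex with vertices in this order, K has dimension 2 with simplices:

  0-simplices (10): [v_0], [v_1], [v_2], [v_3], [v_4], [v_5], [v_6], [v_7], [v_8], [v_9]
  1-simplices (20): (20 of them)
  2-simplices (10): [v_0,v_1,v_3], [v_0,v_1,v_8], [v_1,v_2,v_3], [v_1,v_2,v_5], [v_1,v_2,v_8], [v_2,v_3,v_4], [v_2,v_4,v_5], [v_2,v_5,v_6], [v_2,v_6,v_8], [v_3,v_4,v_9]

Hence C_0 ≅ Z^10, C_1 ≅ Z^20, C_2 ≅ Z^10.

∂_1: C_1 → C_0 maps an edge to its endpoints' difference, ∂[p,q] = q − p. For instance
  ∂[v_2,v_5] = [v_5] − [v_2].
The 10×20 boundary matrix has rank 9 and Smith normal form diag(1,1,1,1,1,1,1,1,1).

The boundary map ∂_2: C_2 → C_1 acts by ∂[p,q,r] = [q,r] − [p,r] + [p,q]. For instance
  ∂[v_1,v_2,v_5] = [v_2,v_5] − [v_1,v_5] + [v_1,v_2],
  ∂[v_3,v_4,v_9] = [v_4,v_9] − [v_3,v_9] + [v_3,v_4].
The resulting 20×10 matrix has rank 10, and its Smith normal form has invariant factors (1,1,1,1,1,1,1,1,1,1).

Computing H_k = (kernel of ∂_k) / (image of ∂_{k+1}):

  H_0: rank C_0 − rank ∂_1 = 10 − 9 = 1, and the invariant factors of ∂_1 are all 1, so H_0 = Z.
  H_1: rank ker ∂_1 − rank ∂_2 = (20 − 9) − 10 = 1, and the invariant factors of ∂_2 are all 1, so H_1 = Z.
  H_2: rank ker ∂_2 − rank ∂_3 = (10 − 10) − 0 = 0, and there is no ∂_3, so H_2 = 0.

H_0 = Z,  H_1 = Z,  H_2 = 0.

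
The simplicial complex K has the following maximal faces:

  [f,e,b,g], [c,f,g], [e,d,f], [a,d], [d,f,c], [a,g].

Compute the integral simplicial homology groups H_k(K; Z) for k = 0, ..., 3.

Take the total order a < b < c < d < e < f < g on the vertex set. Then K (dimension 3) consists of the simplices:

  0-simplices (7): a, b, c, d, e, f, g
  1-simplices (13): ad, ag, be, bf, bg, cd, cf, cg, de, df, ef, eg, fg
  2-simplices (7): bef, beg, bfg, cdf, cfg, def, efg
  3-simplices (1): befg

giving chain groups C_0 ≅ Z^7, C_1 ≅ Z^13, C_2 ≅ Z^7, C_3 ≅ Z^1.

∂_1: C_1 → C_0 maps an edge to its endpoints' difference, ∂[p,q] = q − p. For instance
  ∂fg = g − f.
This gives a 7×13 integer matrix of rank 6; reducing to Smith normal form yields diagonal entries (1,1,1,1,1,1).

Boundary ∂_2: C_2 → C_1 maps a triangle to the signed sum of its edges. For instance
  ∂bef = ef − bf + be,
  ∂efg = fg − eg + ef.
This gives a 13×7 integer matrix of rank 6; reducing to Smith normal form yields diagonal entries (1,1,1,1,1,1).

Boundary ∂_3: C_3 → C_2 sends each 3-simplex σ to the alternating sum Σ_i (−1)^i (σ with its i-th vertex removed). For instance
  ∂befg = efg − bfg + beg − bef.
The 7×1 boundary matrix has rank 1 and Smith normal form diag(1).

From H_k ≅ ker(∂_k) / im(∂_{k+1}) we obtain:

  H_0: rank C_0 − rank ∂_1 = 7 − 6 = 1, and the invariant factors of ∂_1 are all 1, so H_0 ≅ Z.
  H_1: rank ker ∂_1 − rank ∂_2 = (13 − 6) − 6 = 1, and the invariant factors of ∂_2 are all 1, so H_1 ≅ Z.
  H_2: rank ker ∂_2 − rank ∂_3 = (7 − 6) − 1 = 0, and the invariant factors of ∂_3 are all 1, so H_2 ≅ 0.
  H_3: rank ker ∂_3 − rank ∂_4 = (1 − 1) − 0 = 0, and there is no ∂_4, so H_3 ≅ 0.

H_0 ≅ Z,  H_1 ≅ Z,  H_2 = 0,  H_3 = 0.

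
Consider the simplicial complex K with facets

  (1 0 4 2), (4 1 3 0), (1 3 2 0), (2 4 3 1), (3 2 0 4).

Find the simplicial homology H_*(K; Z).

H_0 = Z,  H_1 = 0,  H_2 = 0,  H_3 = Z.

Fix the vertex order 0 < 1 < 2 < 3 < 4 and write every simplex with vertices in increasing order. Then dim K = 3 and the simplices of K are:

  0-simplices (5): [0], [1], [2], [3], [4]
  1-simplices (10): [0,1], [0,2], [0,3], [0,4], [1,2], [1,3], [1,4], [2,3], [2,4], [3,4]
  2-simplices (10): [0,1,2], [0,1,3], [0,1,4], [0,2,3], [0,2,4], [0,3,4], [1,2,3], [1,2,4], [1,3,4], [2,3,4]
  3-simplices (5): [0,1,2,3], [0,1,2,4], [0,1,3,4], [0,2,3,4], [1,2,3,4]

giving chain groups C_0 ≅ Z^5, C_1 ≅ Z^10, C_2 ≅ Z^10, C_3 ≅ Z^5.

∂_1: C_1 → C_0 sends each edge [p,q] (with p < q) to q − p. For instance
  ∂[2,3] = [3] − [2].
This gives a 5×10 integer matrix of rank 4; reducing to Smith normal form yields diagonal entries (1,1,1,1).

Boundary ∂_2: C_2 → C_1 sends each 2-simplex [p,q,r] to [q,r] − [p,r] + [p,q]. For instance
  ∂[0,1,2] = [1,2] − [0,2] + [0,1],
  ∂[0,3,4] = [3,4] − [0,4] + [0,3].
As a 10×10 matrix over Z this has rank 6, with invariant factors (1,1,1,1,1,1).

Boundary ∂_3: C_3 → C_2 sends each 3-simplex σ to the alternating sum Σ_i (−1)^i (σ with its i-th vertex removed). For instance
  ∂[0,1,2,3] = [1,2,3] − [0,2,3] + [0,1,3] − [0,1,2],
  ∂[1,2,3,4] = [2,3,4] − [1,3,4] + [1,2,4] − [1,2,3].
As a 10×5 matrix over Z this has rank 4, with invariant factors (1,1,1,1).

From H_k ≅ ker(∂_k) / im(∂_{k+1}) we obtain:

  H_0: rank C_0 − rank ∂_1 = 5 − 4 = 1, and the invariant factors of ∂_1 are all 1, so H_0 = Z.
  H_1: rank ker ∂_1 − rank ∂_2 = (10 − 4) − 6 = 0, and the invariant factors of ∂_2 are all 1, so H_1 = 0.
  H_2: rank ker ∂_2 − rank ∂_3 = (10 − 6) − 4 = 0, and the invariant factors of ∂_3 are all 1, so H_2 = 0.
  H_3: rank ker ∂_3 − rank ∂_4 = (5 − 4) − 0 = 1, and there is no ∂_4, so H_3 = Z.

(K is a triangulation of the 3-sphere S^3.)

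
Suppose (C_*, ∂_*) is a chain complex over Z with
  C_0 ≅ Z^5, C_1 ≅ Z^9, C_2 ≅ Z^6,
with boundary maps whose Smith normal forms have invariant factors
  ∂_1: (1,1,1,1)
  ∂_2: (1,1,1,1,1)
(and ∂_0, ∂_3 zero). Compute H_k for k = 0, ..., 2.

H_0: b_0 = 5 − 0 − 4 = 1; torsion from ∂_1 factors > 1: none. So H_0 = Z.
H_1: b_1 = 9 − 4 − 5 = 0; torsion from ∂_2 factors > 1: none. So H_1 = 0.
H_2: b_2 = 6 − 5 − 0 = 1; torsion from ∂_3 factors > 1: none. So H_2 = Z.

H_0 = Z,  H_1 = 0,  H_2 = Z.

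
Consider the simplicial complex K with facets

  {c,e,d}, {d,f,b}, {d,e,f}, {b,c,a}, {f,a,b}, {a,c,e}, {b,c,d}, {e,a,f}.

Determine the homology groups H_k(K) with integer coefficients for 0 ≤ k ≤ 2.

H_0 = Z,  H_1 = 0,  H_2 = Z.

Fix the vertex order a < b < c < d < e < f and write every simplex with vertices in increasing order. Then dim K = 2 and the simplices of K are:

  0-simplices (6): a, b, c, d, e, f
  1-simplices (12): ab, ac, ae, af, bc, bd, bf, cd, ce, de, df, ef
  2-simplices (8): abc, abf, ace, aef, bcd, bdf, cde, def

so the chain groups are C_0 ≅ Z^6, C_1 ≅ Z^12, C_2 ≅ Z^8.

Boundary ∂_1: C_1 → C_0 maps an edge to its endpoints' difference, ∂[p,q] = q − p. For instance
  ∂ef = f − e.
As a 6×12 matrix over Z this has rank 5, with invariant factors (1,1,1,1,1).

The boundary map ∂_2: C_2 → C_1 maps a triangle to the signed sum of its edges. For instance
  ∂cde = de − ce + cd,
  ∂bcd = cd − bd + bc.
The resulting 12×8 matrix has rank 7, and its Smith normal form has invariant factors (1,1,1,1,1,1,1).

Reading off H_k = ker ∂_k / im ∂_{k+1}:

  H_0: rank C_0 − rank ∂_1 = 6 − 5 = 1, and the invariant factors of ∂_1 are all 1, so H_0 = Z.
  H_1: rank ker ∂_1 − rank ∂_2 = (12 − 5) − 7 = 0, and the invariant factors of ∂_2 are all 1, so H_1 = 0.
  H_2: rank ker ∂_2 − rank ∂_3 = (8 − 7) − 0 = 1, and there is no ∂_3, so H_2 = Z.

(K is a triangulation of the 2-sphere S^2.)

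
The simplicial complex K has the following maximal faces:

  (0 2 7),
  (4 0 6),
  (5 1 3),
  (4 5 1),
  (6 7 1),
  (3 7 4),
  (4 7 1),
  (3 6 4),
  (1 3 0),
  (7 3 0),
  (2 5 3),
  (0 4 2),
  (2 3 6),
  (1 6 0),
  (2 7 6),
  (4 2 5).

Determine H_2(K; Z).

H_2 = Z.

Fix the vertex order 0 < 1 < 2 < 3 < 4 < 5 < 6 < 7 and write every simplex with vertices in increasing order. Then dim K = 2 and the simplices of K are:

  0-simplices (8): [0], [1], [2], [3], [4], [5], [6], [7]
  1-simplices (24): (24 of them)
  2-simplices (16): [0,1,3], [0,1,6], [0,2,4], [0,2,7], [0,3,7], [0,4,6], [1,3,5], [1,4,5], [1,4,7], [1,6,7], [2,3,5], [2,3,6], [2,4,5], [2,6,7], [3,4,6], [3,4,7]

giving chain groups C_0 ≅ Z^8, C_1 ≅ Z^24, C_2 ≅ Z^16.

The boundary map ∂_1: C_1 → C_0 sends each edge [p,q] (with p < q) to q − p.
The 8×24 boundary matrix has rank 7 and Smith normal form diag(1,1,1,1,1,1,1).

Boundary ∂_2: C_2 → C_1 sends each 2-simplex [p,q,r] to [q,r] − [p,r] + [p,q]. For instance
  ∂[1,3,5] = [3,5] − [1,5] + [1,3],
  ∂[0,1,6] = [1,6] − [0,6] + [0,1].
This gives a 24×16 integer matrix of rank 15; reducing to Smith normal form yields diagonal entries (1,1,1,1,1,1,1,1,1,1,1,1,1,1,1).

Now H_k = ker ∂_k / im ∂_{k+1}, so:

  H_2: rank ker ∂_2 − rank ∂_3 = (16 − 15) − 0 = 1, and there is no ∂_3, so H_2 = Z.

(K is a triangulation of the torus T^2.)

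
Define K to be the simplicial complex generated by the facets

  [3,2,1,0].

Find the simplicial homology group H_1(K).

H_1 ≅ 0.

K has 4 vertices, 6 edges, 4 triangles, 1 3-simplex.
rank ∂_1 = 3, rank ∂_2 = 3 ⇒ b_1 = 6 − 3 − 3 = 0; all invariant factors of ∂_2 are 1 so no torsion. So H_1 ≅ 0.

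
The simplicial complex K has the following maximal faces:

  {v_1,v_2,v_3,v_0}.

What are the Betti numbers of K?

K has 4 vertices, 6 edges, 4 triangles, 1 3-simplex.
rank ∂_0 = 0, rank ∂_1 = 3 ⇒ b_0 = 4 − 0 − 3 = 1; all invariant factors of ∂_1 are 1 so no torsion. So H_0 ≅ Z.
rank ∂_1 = 3, rank ∂_2 = 3 ⇒ b_1 = 6 − 3 − 3 = 0; all invariant factors of ∂_2 are 1 so no torsion. So H_1 ≅ 0.
rank ∂_2 = 3, rank ∂_3 = 1 ⇒ b_2 = 4 − 3 − 1 = 0; all invariant factors of ∂_3 are 1 so no torsion. So H_2 ≅ 0.
rank ∂_3 = 1, rank ∂_4 = 0 ⇒ b_3 = 1 − 1 − 0 = 0. So H_3 ≅ 0.

b_0 = 1, b_1 = 0, b_2 = 0, b_3 = 0.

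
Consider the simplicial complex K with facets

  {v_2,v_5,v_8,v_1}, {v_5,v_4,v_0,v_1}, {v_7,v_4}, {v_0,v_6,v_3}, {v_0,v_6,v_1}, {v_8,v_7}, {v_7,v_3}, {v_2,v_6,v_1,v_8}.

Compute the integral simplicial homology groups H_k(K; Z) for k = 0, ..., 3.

Take the total order v_0 < v_1 < v_2 < v_3 < v_4 < v_5 < v_6 < v_7 < v_8 on the vertex set. Then K (dimension 3) consists of the simplices:

  0-simplices (9): [v_0], [v_1], [v_2], [v_3], [v_4], [v_5], [v_6], [v_7], [v_8]
  1-simplices (20): (20 of them)
  2-simplices (13): (13 of them)
  3-simplices (3): [v_0,v_1,v_4,v_5], [v_1,v_2,v_5,v_8], [v_1,v_2,v_6,v_8]

so the chain groups are C_0 ≅ Z^9, C_1 ≅ Z^20, C_2 ≅ Z^13, C_3 ≅ Z^3.

The boundary map ∂_1: C_1 → C_0 maps an edge to its endpoints' difference, ∂[p,q] = q − p.
As a 9×20 matrix over Z this has rank 8, with invariant factors (1,1,1,1,1,1,1,1).

∂_2: C_2 → C_1 sends each 2-simplex [p,q,r] to [q,r] − [p,r] + [p,q]. For instance
  ∂[v_0,v_4,v_5] = [v_4,v_5] − [v_0,v_5] + [v_0,v_4],
  ∂[v_0,v_1,v_5] = [v_1,v_5] − [v_0,v_5] + [v_0,v_1].
The resulting 20×13 matrix has rank 10, and its Smith normal form has invariant factors (1,1,1,1,1,1,1,1,1,1).

∂_3: C_3 → C_2 sends each 3-simplex σ to the alternating sum Σ_i (−1)^i (σ with its i-th vertex removed). For instance
  ∂[v_1,v_2,v_5,v_8] = [v_2,v_5,v_8] − [v_1,v_5,v_8] + [v_1,v_2,v_8] − [v_1,v_2,v_5],
  ∂[v_0,v_1,v_4,v_5] = [v_1,v_4,v_5] − [v_0,v_4,v_5] + [v_0,v_1,v_5] − [v_0,v_1,v_4].
The resulting 13×3 matrix has rank 3, and its Smith normal form has invariant factors (1,1,1).

Now H_k = ker ∂_k / im ∂_{k+1}, so:

  H_0: rank C_0 − rank ∂_1 = 9 − 8 = 1, and the invariant factors of ∂_1 are all 1, so H_0 ≅ Z.
  H_1: rank ker ∂_1 − rank ∂_2 = (20 − 8) − 10 = 2, and the invariant factors of ∂_2 are all 1, so H_1 ≅ Z^2.
  H_2: rank ker ∂_2 − rank ∂_3 = (13 − 10) − 3 = 0, and the invariant factors of ∂_3 are all 1, so H_2 ≅ 0.
  H_3: rank ker ∂_3 − rank ∂_4 = (3 − 3) − 0 = 0, and there is no ∂_4, so H_3 ≅ 0.

H_0 = Z,  H_1 = Z^2,  H_2 = 0,  H_3 = 0.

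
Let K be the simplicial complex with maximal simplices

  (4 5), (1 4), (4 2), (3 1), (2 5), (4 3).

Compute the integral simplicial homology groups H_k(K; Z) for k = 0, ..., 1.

Take the total order 1 < 2 < 3 < 4 < 5 on the vertex set. Then K (dimension 1) consists of the simplices:

  0-simplices (5): [1], [2], [3], [4], [5]
  1-simplices (6): [1,3], [1,4], [2,4], [2,5], [3,4], [4,5]

so the chain groups are C_0 ≅ Z^5, C_1 ≅ Z^6.

∂_1: C_1 → C_0 maps an edge to its endpoints' difference, ∂[p,q] = q − p.
The resulting 5×6 matrix has rank 4, and its Smith normal form has invariant factors (1,1,1,1).

From H_k ≅ ker(∂_k) / im(∂_{k+1}) we obtain:

  H_0: rank C_0 − rank ∂_1 = 5 − 4 = 1, and the invariant factors of ∂_1 are all 1, so H_0 ≅ Z.
  H_1: rank ker ∂_1 − rank ∂_2 = (6 − 4) − 0 = 2, and there is no ∂_2, so H_1 ≅ Z^2.

H_0 ≅ Z,  H_1 ≅ Z^2.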